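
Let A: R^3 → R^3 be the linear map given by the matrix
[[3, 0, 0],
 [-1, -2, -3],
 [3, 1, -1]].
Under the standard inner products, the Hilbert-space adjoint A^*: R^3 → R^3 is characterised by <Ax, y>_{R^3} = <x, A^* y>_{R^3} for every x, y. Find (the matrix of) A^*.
A^* = A^T =
[[3, -1, 3],
 [0, -2, 1],
 [0, -3, -1]]

For real matrices with standard dot products, the defining identity <Ax, y> = <x, A^* y> gives (Ax)^T y = x^T (A^*) y, i.e. x^T A^T y = x^T (A^*) y. Since this holds for all x, y, we must have A^* = A^T. Therefore
A^* =
[[3, -1, 3],
 [0, -2, 1],
 [0, -3, -1]].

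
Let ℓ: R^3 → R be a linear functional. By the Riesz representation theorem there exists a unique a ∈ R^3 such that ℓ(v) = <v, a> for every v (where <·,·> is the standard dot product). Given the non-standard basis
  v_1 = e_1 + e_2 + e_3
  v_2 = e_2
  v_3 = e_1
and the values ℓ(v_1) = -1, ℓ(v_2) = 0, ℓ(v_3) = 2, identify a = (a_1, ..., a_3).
a = (2, 0, -3)

Write a = (a_1, ..., a_3) in the standard basis. For each basis vector v_i, ℓ(v_i) = <v_i, a> is a linear equation in the a_j's. Collect the n equations into a matrix system V a = ℓ, where row i of V is v_i (expressed in the standard basis). Since V is invertible (lower-triangular with 1s on the diagonal, up to permutation), solve by back-substitution:
  V =
[[1, 1, 1],
 [0, 1, 0],
 [1, 0, 0]]
  V a = (-1, 0, 2)
Solving gives a = (2, 0, -3).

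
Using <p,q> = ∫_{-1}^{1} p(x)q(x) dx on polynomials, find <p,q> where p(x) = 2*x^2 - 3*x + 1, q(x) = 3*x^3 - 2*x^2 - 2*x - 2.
<p,q> = -46/5

Expand the product: p(x)·q(x) = 6*x^5 - 13*x^4 + 5*x^3 + 4*x - 2.
∫_{-1}^{1} of each monomial x^k gives [2/(k+1) if k even, 0 if k odd]. Integrating term-by-term (or equivalently evaluating the antiderivative F(x) = x^6 - 13*x^5/5 + 5*x^4/4 + 2*x^2 - 2*x at the endpoints):
  F(1) − F(−1) = -7/20 − (177/20) = -46/5.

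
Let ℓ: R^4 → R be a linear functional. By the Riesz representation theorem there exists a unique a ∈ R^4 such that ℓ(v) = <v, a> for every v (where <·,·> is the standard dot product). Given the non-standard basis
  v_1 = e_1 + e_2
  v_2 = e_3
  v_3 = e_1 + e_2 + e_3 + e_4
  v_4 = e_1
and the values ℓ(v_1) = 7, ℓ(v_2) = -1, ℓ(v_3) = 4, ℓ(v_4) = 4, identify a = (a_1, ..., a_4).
a = (4, 3, -1, -2)

Write a = (a_1, ..., a_4) in the standard basis. For each basis vector v_i, ℓ(v_i) = <v_i, a> is a linear equation in the a_j's. Collect the n equations into a matrix system V a = ℓ, where row i of V is v_i (expressed in the standard basis). Since V is invertible (lower-triangular with 1s on the diagonal, up to permutation), solve by back-substitution:
  V =
[[1, 1, 0, 0],
 [0, 0, 1, 0],
 [1, 1, 1, 1],
 [1, 0, 0, 0]]
  V a = (7, -1, 4, 4)
Solving gives a = (4, 3, -1, -2).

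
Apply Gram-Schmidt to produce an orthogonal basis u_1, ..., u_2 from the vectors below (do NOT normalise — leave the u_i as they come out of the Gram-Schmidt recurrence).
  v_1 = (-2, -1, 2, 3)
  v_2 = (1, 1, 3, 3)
Orthogonal basis:
  u_1 = (-2, -1, 2, 3)
  u_2 = (7/3, 5/3, 5/3, 1)

Apply the Gram-Schmidt recurrence
  u_1 = v_1
  u_i = v_i − Σ_{j<i} ((v_i · u_j) / (u_j · u_j)) · u_j.

Step by step this gives:
  u_1 = (-2, -1, 2, 3)
  u_2 = (7/3, 5/3, 5/3, 1)

Orthogonality check:
  u_2 · u_1 = 0 (should be 0)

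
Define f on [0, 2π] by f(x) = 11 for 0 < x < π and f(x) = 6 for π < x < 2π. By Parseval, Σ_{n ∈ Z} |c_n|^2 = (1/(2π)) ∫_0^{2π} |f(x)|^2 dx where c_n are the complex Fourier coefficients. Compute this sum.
Σ |c_n|^2 = 157/2

Parseval equates the L^2 energy of f (normalised by 1/(2π)) with the ℓ^2 sum of its Fourier coefficients: (1/(2π)) ∫_0^{2π} |f|^2 = Σ |c_n|^2.
Compute the left side: (1/(2π)) [∫_0^π 11^2 dx + ∫_π^{2π} 6^2 dx] = (1/(2π)) · (121π + 36π) = (121 + 36)/2 = 157/2.
So Σ_{n ∈ Z} |c_n|^2 = 157/2.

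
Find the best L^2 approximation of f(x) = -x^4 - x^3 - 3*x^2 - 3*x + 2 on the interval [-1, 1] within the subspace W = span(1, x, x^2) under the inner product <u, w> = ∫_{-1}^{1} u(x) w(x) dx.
g(x) = -27*x^2/7 - 18*x/5 + 73/35

The best approximation g ∈ W is the orthogonal projection of f onto W. Writing g = a_0 + a_1 x + a_2 x^2, the coefficients solve the normal equations G · a = b where
  G_{ij} = <φ_i, φ_j> and b_i = <f, φ_i>, with φ_0 = 1, φ_1 = x, φ_2 = x^2.
G =
  [2, 0, 2/3]
  [0, 2/3, 0]
  [2/3, 0, 2/5],
b = (8/5, -12/5, -16/105).
Solving gives a_0 = 73/35, a_1 = -18/5, a_2 = -27/7, so
  g(x) = -27*x^2/7 - 18*x/5 + 73/35.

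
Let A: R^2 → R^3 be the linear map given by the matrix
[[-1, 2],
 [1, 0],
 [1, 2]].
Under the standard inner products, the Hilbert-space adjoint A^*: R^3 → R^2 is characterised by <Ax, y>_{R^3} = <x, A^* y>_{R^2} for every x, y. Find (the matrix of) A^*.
A^* = A^T =
[[-1, 1, 1],
 [2, 0, 2]]

For real matrices with standard dot products, the defining identity <Ax, y> = <x, A^* y> gives (Ax)^T y = x^T (A^*) y, i.e. x^T A^T y = x^T (A^*) y. Since this holds for all x, y, we must have A^* = A^T. Therefore
A^* =
[[-1, 1, 1],
 [2, 0, 2]].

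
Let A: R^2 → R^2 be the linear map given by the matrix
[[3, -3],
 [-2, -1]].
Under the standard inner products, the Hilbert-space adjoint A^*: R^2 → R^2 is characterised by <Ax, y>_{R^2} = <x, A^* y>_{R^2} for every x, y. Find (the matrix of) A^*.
A^* = A^T =
[[3, -2],
 [-3, -1]]

For real matrices with standard dot products, the defining identity <Ax, y> = <x, A^* y> gives (Ax)^T y = x^T (A^*) y, i.e. x^T A^T y = x^T (A^*) y. Since this holds for all x, y, we must have A^* = A^T. Therefore
A^* =
[[3, -2],
 [-3, -1]].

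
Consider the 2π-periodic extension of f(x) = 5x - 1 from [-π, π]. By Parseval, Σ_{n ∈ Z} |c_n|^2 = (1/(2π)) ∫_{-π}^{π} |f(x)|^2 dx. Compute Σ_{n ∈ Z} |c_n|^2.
Σ |c_n|^2 = 25π^2/3 + 1

Expand and integrate term by term over [-π, π]:
  ∫ (5x)^2 dx = 25·(2π^3/3); ∫ 2·5·(-1)·x dx = 0 (odd integrand); ∫ (-1)^2 dx = 1·2π.
So (1/(2π)) ∫_{-π}^{π} (5x - 1)^2 dx = 25π^2/3 + 1 = 25π^2/3 + 1.
Parseval ⇒ Σ |c_n|^2 = 25π^2/3 + 1.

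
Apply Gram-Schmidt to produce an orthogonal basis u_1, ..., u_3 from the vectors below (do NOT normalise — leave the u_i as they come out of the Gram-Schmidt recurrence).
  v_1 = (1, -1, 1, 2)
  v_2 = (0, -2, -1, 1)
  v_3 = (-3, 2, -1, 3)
Orthogonal basis:
  u_1 = (1, -1, 1, 2)
  u_2 = (-3/7, -11/7, -10/7, 1/7)
  u_3 = (-3, 2, -1, 3)

Apply the Gram-Schmidt recurrence
  u_1 = v_1
  u_i = v_i − Σ_{j<i} ((v_i · u_j) / (u_j · u_j)) · u_j.

Step by step this gives:
  u_1 = (1, -1, 1, 2)
  u_2 = (-3/7, -11/7, -10/7, 1/7)
  u_3 = (-3, 2, -1, 3)

Orthogonality check:
  u_2 · u_1 = 0 (should be 0)
  u_3 · u_1 = 0 (should be 0)
  u_3 · u_2 = 0 (should be 0)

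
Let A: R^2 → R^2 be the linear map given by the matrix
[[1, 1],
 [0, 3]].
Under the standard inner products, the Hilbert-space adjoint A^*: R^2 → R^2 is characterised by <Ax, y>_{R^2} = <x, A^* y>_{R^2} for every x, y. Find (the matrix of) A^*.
A^* = A^T =
[[1, 0],
 [1, 3]]

For real matrices with standard dot products, the defining identity <Ax, y> = <x, A^* y> gives (Ax)^T y = x^T (A^*) y, i.e. x^T A^T y = x^T (A^*) y. Since this holds for all x, y, we must have A^* = A^T. Therefore
A^* =
[[1, 0],
 [1, 3]].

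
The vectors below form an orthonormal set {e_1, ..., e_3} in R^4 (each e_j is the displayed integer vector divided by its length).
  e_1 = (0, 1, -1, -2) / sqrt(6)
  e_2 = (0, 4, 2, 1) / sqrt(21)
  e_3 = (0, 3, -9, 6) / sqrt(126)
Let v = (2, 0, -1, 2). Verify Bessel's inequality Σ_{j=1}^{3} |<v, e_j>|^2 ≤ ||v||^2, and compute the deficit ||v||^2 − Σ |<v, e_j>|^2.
Σ |<v, e_j>|^2 = 5; ||v||^2 = 9; deficit = 4

Write each e_j = u_j / sqrt(<u_j, u_j>) where u_j is the displayed integer vector. Then <v, e_j> = <v, u_j> / sqrt(<u_j, u_j>), so |<v, e_j>|^2 = <v, u_j>^2 / <u_j, u_j>.
Coefficients: <v, e_1> = -3/sqrt(6), <v, e_2> = 0/sqrt(21), <v, e_3> = 21/sqrt(126).
Square and sum: Σ |<v, e_j>|^2 = 5.
Compute ||v||^2 = v·v = 9.
Deficit = 9 − 5 = 4 ≥ 0, confirming Bessel's inequality. (The deficit equals ||v − Σ <v,e_j> e_j||^2, the squared distance from v to span{e_j}.)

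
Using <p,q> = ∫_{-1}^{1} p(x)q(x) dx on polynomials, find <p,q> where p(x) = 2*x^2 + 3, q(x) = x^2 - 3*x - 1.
<p,q> = -68/15

Expand the product: p(x)·q(x) = 2*x^4 - 6*x^3 + x^2 - 9*x - 3.
∫_{-1}^{1} of each monomial x^k gives [2/(k+1) if k even, 0 if k odd]. Integrating term-by-term (or equivalently evaluating the antiderivative F(x) = 2*x^5/5 - 3*x^4/2 + x^3/3 - 9*x^2/2 - 3*x at the endpoints):
  F(1) − F(−1) = -124/15 − (-56/15) = -68/15.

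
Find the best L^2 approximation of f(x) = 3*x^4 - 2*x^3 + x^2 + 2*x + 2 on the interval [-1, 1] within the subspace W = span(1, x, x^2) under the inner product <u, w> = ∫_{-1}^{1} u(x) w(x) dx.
g(x) = 25*x^2/7 + 4*x/5 + 61/35

The best approximation g ∈ W is the orthogonal projection of f onto W. Writing g = a_0 + a_1 x + a_2 x^2, the coefficients solve the normal equations G · a = b where
  G_{ij} = <φ_i, φ_j> and b_i = <f, φ_i>, with φ_0 = 1, φ_1 = x, φ_2 = x^2.
G =
  [2, 0, 2/3]
  [0, 2/3, 0]
  [2/3, 0, 2/5],
b = (88/15, 8/15, 272/105).
Solving gives a_0 = 61/35, a_1 = 4/5, a_2 = 25/7, so
  g(x) = 25*x^2/7 + 4*x/5 + 61/35.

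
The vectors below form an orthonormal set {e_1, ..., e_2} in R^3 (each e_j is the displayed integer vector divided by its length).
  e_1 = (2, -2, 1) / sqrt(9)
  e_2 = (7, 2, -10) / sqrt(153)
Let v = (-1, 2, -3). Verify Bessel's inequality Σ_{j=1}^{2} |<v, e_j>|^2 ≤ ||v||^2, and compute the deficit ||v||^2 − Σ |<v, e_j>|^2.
Σ |<v, e_j>|^2 = 234/17; ||v||^2 = 14; deficit = 4/17

Write each e_j = u_j / sqrt(<u_j, u_j>) where u_j is the displayed integer vector. Then <v, e_j> = <v, u_j> / sqrt(<u_j, u_j>), so |<v, e_j>|^2 = <v, u_j>^2 / <u_j, u_j>.
Coefficients: <v, e_1> = -9/sqrt(9), <v, e_2> = 27/sqrt(153).
Square and sum: Σ |<v, e_j>|^2 = 234/17.
Compute ||v||^2 = v·v = 14.
Deficit = 14 − 234/17 = 4/17 ≥ 0, confirming Bessel's inequality. (The deficit equals ||v − Σ <v,e_j> e_j||^2, the squared distance from v to span{e_j}.)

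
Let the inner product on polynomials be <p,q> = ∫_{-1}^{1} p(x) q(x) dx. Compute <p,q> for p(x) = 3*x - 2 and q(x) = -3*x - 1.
<p,q> = -2

Expand the product: p(x)·q(x) = -9*x^2 + 3*x + 2.
∫_{-1}^{1} of each monomial x^k gives [2/(k+1) if k even, 0 if k odd]. Integrating term-by-term (or equivalently evaluating the antiderivative F(x) = -3*x^3 + 3*x^2/2 + 2*x at the endpoints):
  F(1) − F(−1) = 1/2 − (5/2) = -2.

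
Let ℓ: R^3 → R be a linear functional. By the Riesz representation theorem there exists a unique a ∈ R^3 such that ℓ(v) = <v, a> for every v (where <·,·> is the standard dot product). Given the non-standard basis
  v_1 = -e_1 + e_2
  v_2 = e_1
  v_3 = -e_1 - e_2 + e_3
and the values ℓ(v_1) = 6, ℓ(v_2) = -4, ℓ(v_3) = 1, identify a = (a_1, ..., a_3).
a = (-4, 2, -1)

Write a = (a_1, ..., a_3) in the standard basis. For each basis vector v_i, ℓ(v_i) = <v_i, a> is a linear equation in the a_j's. Collect the n equations into a matrix system V a = ℓ, where row i of V is v_i (expressed in the standard basis). Since V is invertible (lower-triangular with 1s on the diagonal, up to permutation), solve by back-substitution:
  V =
[[-1, 1, 0],
 [1, 0, 0],
 [-1, -1, 1]]
  V a = (6, -4, 1)
Solving gives a = (-4, 2, -1).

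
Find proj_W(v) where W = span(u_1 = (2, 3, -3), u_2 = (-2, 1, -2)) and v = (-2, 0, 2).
proj_W(v) = (-280/173, -220/173, 170/173)

Set up U = [u_1 | ... | u_2] ∈ R^(3×2). The projector onto W = col(U) is P = U (U^T U)^(-1) U^T.
Compute U^T U =
  [22, 5]
  [5, 9],
and U^T v = (-10, 0).
Solve U^T U · c = U^T v for the coefficients: c = (-90/173, 50/173). The projection is proj_W(v) = U c.
Check: (v - proj_W(v)) · u_1 = 0  (should be 0).
Check: (v - proj_W(v)) · u_2 = 0  (should be 0).
Result: proj_W(v) = (-280/173, -220/173, 170/173).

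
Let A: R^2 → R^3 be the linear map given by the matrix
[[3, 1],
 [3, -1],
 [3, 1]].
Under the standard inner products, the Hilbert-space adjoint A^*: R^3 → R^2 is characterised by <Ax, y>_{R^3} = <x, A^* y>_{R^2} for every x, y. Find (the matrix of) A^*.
A^* = A^T =
[[3, 3, 3],
 [1, -1, 1]]

For real matrices with standard dot products, the defining identity <Ax, y> = <x, A^* y> gives (Ax)^T y = x^T (A^*) y, i.e. x^T A^T y = x^T (A^*) y. Since this holds for all x, y, we must have A^* = A^T. Therefore
A^* =
[[3, 3, 3],
 [1, -1, 1]].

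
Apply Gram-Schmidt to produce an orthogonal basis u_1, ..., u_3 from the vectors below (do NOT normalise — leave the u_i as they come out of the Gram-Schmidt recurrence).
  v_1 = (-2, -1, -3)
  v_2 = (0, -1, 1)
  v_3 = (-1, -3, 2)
Orthogonal basis:
  u_1 = (-2, -1, -3)
  u_2 = (-2/7, -8/7, 4/7)
  u_3 = (-1/3, 1/6, 1/6)

Apply the Gram-Schmidt recurrence
  u_1 = v_1
  u_i = v_i − Σ_{j<i} ((v_i · u_j) / (u_j · u_j)) · u_j.

Step by step this gives:
  u_1 = (-2, -1, -3)
  u_2 = (-2/7, -8/7, 4/7)
  u_3 = (-1/3, 1/6, 1/6)

Orthogonality check:
  u_2 · u_1 = 0 (should be 0)
  u_3 · u_1 = 0 (should be 0)
  u_3 · u_2 = 0 (should be 0)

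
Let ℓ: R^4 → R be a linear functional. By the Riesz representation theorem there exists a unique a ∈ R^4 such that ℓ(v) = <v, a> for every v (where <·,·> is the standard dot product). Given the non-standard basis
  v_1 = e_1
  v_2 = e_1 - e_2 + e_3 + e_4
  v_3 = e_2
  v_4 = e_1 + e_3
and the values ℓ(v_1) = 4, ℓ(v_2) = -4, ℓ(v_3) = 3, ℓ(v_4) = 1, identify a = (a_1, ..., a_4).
a = (4, 3, -3, -2)

Write a = (a_1, ..., a_4) in the standard basis. For each basis vector v_i, ℓ(v_i) = <v_i, a> is a linear equation in the a_j's. Collect the n equations into a matrix system V a = ℓ, where row i of V is v_i (expressed in the standard basis). Since V is invertible (lower-triangular with 1s on the diagonal, up to permutation), solve by back-substitution:
  V =
[[1, 0, 0, 0],
 [1, -1, 1, 1],
 [0, 1, 0, 0],
 [1, 0, 1, 0]]
  V a = (4, -4, 3, 1)
Solving gives a = (4, 3, -3, -2).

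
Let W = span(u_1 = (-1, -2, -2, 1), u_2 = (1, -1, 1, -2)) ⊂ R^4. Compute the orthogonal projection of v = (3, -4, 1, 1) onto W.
proj_W(v) = (26/61, -164/61, -20/61, -98/61)

Set up U = [u_1 | ... | u_2] ∈ R^(4×2). The projector onto W = col(U) is P = U (U^T U)^(-1) U^T.
Compute U^T U =
  [10, -3]
  [-3, 7],
and U^T v = (4, 6).
Solve U^T U · c = U^T v for the coefficients: c = (46/61, 72/61). The projection is proj_W(v) = U c.
Check: (v - proj_W(v)) · u_1 = 0  (should be 0).
Check: (v - proj_W(v)) · u_2 = 0  (should be 0).
Result: proj_W(v) = (26/61, -164/61, -20/61, -98/61).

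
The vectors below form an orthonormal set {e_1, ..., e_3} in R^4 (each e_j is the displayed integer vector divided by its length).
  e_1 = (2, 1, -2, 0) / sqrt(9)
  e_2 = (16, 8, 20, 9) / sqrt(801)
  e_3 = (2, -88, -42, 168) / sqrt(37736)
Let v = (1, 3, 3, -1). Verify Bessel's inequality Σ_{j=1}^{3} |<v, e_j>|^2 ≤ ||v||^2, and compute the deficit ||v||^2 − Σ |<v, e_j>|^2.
Σ |<v, e_j>|^2 = 988/53; ||v||^2 = 20; deficit = 72/53

Write each e_j = u_j / sqrt(<u_j, u_j>) where u_j is the displayed integer vector. Then <v, e_j> = <v, u_j> / sqrt(<u_j, u_j>), so |<v, e_j>|^2 = <v, u_j>^2 / <u_j, u_j>.
Coefficients: <v, e_1> = -1/sqrt(9), <v, e_2> = 91/sqrt(801), <v, e_3> = -556/sqrt(37736).
Square and sum: Σ |<v, e_j>|^2 = 988/53.
Compute ||v||^2 = v·v = 20.
Deficit = 20 − 988/53 = 72/53 ≥ 0, confirming Bessel's inequality. (The deficit equals ||v − Σ <v,e_j> e_j||^2, the squared distance from v to span{e_j}.)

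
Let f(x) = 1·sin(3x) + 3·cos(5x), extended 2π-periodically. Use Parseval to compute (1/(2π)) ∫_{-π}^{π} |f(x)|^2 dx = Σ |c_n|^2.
Σ |c_n|^2 = 5

Expand |f|^2 and use orthogonality of {sin(nx), cos(mx)} on [-π, π]:
  ∫_{-π}^{π} sin(nx)^2 dx = π, ∫ cos(mx)^2 dx = π, and cross terms integrate to 0.
So ∫_{-π}^{π} f(x)^2 dx = 1^2 · π + 3^2 · π = (1 + 9)π.
Divide by 2π: (1 + 9)/2 = 5.
By Parseval, this equals Σ |c_n|^2.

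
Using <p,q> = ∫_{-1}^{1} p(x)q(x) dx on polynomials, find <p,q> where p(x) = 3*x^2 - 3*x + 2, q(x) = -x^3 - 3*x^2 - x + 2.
<p,q> = 38/5

Expand the product: p(x)·q(x) = -3*x^5 - 6*x^4 + 4*x^3 + 3*x^2 - 8*x + 4.
∫_{-1}^{1} of each monomial x^k gives [2/(k+1) if k even, 0 if k odd]. Integrating term-by-term (or equivalently evaluating the antiderivative F(x) = -x^6/2 - 6*x^5/5 + x^4 + x^3 - 4*x^2 + 4*x at the endpoints):
  F(1) − F(−1) = 3/10 − (-73/10) = 38/5.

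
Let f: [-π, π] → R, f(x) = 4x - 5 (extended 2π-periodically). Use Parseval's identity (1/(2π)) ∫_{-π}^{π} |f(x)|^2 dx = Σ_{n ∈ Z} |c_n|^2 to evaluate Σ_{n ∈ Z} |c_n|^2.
Σ |c_n|^2 = 16π^2/3 + 25

Expand and integrate term by term over [-π, π]:
  ∫ (4x)^2 dx = 16·(2π^3/3); ∫ 2·4·(-5)·x dx = 0 (odd integrand); ∫ (-5)^2 dx = 25·2π.
So (1/(2π)) ∫_{-π}^{π} (4x - 5)^2 dx = 16π^2/3 + 25 = 16π^2/3 + 25.
Parseval ⇒ Σ |c_n|^2 = 16π^2/3 + 25.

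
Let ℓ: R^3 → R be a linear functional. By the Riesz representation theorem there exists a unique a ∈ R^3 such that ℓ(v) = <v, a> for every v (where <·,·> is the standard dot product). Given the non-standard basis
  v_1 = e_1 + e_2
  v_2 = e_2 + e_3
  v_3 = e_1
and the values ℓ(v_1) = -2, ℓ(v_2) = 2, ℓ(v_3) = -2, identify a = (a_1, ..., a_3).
a = (-2, 0, 2)

Write a = (a_1, ..., a_3) in the standard basis. For each basis vector v_i, ℓ(v_i) = <v_i, a> is a linear equation in the a_j's. Collect the n equations into a matrix system V a = ℓ, where row i of V is v_i (expressed in the standard basis). Since V is invertible (lower-triangular with 1s on the diagonal, up to permutation), solve by back-substitution:
  V =
[[1, 1, 0],
 [0, 1, 1],
 [1, 0, 0]]
  V a = (-2, 2, -2)
Solving gives a = (-2, 0, 2).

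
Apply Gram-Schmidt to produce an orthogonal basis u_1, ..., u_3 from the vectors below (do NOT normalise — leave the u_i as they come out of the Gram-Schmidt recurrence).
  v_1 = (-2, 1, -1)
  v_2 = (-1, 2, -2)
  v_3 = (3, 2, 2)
Orthogonal basis:
  u_1 = (-2, 1, -1)
  u_2 = (1, 1, -1)
  u_3 = (0, 2, 2)

Apply the Gram-Schmidt recurrence
  u_1 = v_1
  u_i = v_i − Σ_{j<i} ((v_i · u_j) / (u_j · u_j)) · u_j.

Step by step this gives:
  u_1 = (-2, 1, -1)
  u_2 = (1, 1, -1)
  u_3 = (0, 2, 2)

Orthogonality check:
  u_2 · u_1 = 0 (should be 0)
  u_3 · u_1 = 0 (should be 0)
  u_3 · u_2 = 0 (should be 0)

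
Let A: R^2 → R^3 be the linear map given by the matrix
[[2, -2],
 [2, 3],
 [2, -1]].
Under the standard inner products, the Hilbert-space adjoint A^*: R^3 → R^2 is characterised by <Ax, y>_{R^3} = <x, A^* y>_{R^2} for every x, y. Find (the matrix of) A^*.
A^* = A^T =
[[2, 2, 2],
 [-2, 3, -1]]

For real matrices with standard dot products, the defining identity <Ax, y> = <x, A^* y> gives (Ax)^T y = x^T (A^*) y, i.e. x^T A^T y = x^T (A^*) y. Since this holds for all x, y, we must have A^* = A^T. Therefore
A^* =
[[2, 2, 2],
 [-2, 3, -1]].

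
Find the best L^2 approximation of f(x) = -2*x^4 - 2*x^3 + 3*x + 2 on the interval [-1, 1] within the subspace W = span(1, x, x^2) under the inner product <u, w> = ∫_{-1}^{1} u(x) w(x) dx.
g(x) = -12*x^2/7 + 9*x/5 + 76/35

The best approximation g ∈ W is the orthogonal projection of f onto W. Writing g = a_0 + a_1 x + a_2 x^2, the coefficients solve the normal equations G · a = b where
  G_{ij} = <φ_i, φ_j> and b_i = <f, φ_i>, with φ_0 = 1, φ_1 = x, φ_2 = x^2.
G =
  [2, 0, 2/3]
  [0, 2/3, 0]
  [2/3, 0, 2/5],
b = (16/5, 6/5, 16/21).
Solving gives a_0 = 76/35, a_1 = 9/5, a_2 = -12/7, so
  g(x) = -12*x^2/7 + 9*x/5 + 76/35.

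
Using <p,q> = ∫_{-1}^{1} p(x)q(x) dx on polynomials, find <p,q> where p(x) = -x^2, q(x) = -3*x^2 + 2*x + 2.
<p,q> = -2/15

Expand the product: p(x)·q(x) = 3*x^4 - 2*x^3 - 2*x^2.
∫_{-1}^{1} of each monomial x^k gives [2/(k+1) if k even, 0 if k odd]. Integrating term-by-term (or equivalently evaluating the antiderivative F(x) = 3*x^5/5 - x^4/2 - 2*x^3/3 at the endpoints):
  F(1) − F(−1) = -17/30 − (-13/30) = -2/15.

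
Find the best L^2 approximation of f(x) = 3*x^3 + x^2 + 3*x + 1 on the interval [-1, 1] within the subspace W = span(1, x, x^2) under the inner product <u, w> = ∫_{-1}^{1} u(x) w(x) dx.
g(x) = x^2 + 24*x/5 + 1

The best approximation g ∈ W is the orthogonal projection of f onto W. Writing g = a_0 + a_1 x + a_2 x^2, the coefficients solve the normal equations G · a = b where
  G_{ij} = <φ_i, φ_j> and b_i = <f, φ_i>, with φ_0 = 1, φ_1 = x, φ_2 = x^2.
G =
  [2, 0, 2/3]
  [0, 2/3, 0]
  [2/3, 0, 2/5],
b = (8/3, 16/5, 16/15).
Solving gives a_0 = 1, a_1 = 24/5, a_2 = 1, so
  g(x) = x^2 + 24*x/5 + 1.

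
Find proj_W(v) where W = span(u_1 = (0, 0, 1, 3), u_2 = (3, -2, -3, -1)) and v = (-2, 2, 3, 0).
proj_W(v) = (-258/97, 172/97, 471/194, 37/194)

Set up U = [u_1 | ... | u_2] ∈ R^(4×2). The projector onto W = col(U) is P = U (U^T U)^(-1) U^T.
Compute U^T U =
  [10, -6]
  [-6, 23],
and U^T v = (3, -19).
Solve U^T U · c = U^T v for the coefficients: c = (-45/194, -86/97). The projection is proj_W(v) = U c.
Check: (v - proj_W(v)) · u_1 = 0  (should be 0).
Check: (v - proj_W(v)) · u_2 = 0  (should be 0).
Result: proj_W(v) = (-258/97, 172/97, 471/194, 37/194).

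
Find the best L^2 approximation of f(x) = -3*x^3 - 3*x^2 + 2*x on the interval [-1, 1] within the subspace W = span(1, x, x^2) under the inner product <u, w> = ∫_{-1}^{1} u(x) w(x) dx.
g(x) = -3*x^2 + x/5

The best approximation g ∈ W is the orthogonal projection of f onto W. Writing g = a_0 + a_1 x + a_2 x^2, the coefficients solve the normal equations G · a = b where
  G_{ij} = <φ_i, φ_j> and b_i = <f, φ_i>, with φ_0 = 1, φ_1 = x, φ_2 = x^2.
G =
  [2, 0, 2/3]
  [0, 2/3, 0]
  [2/3, 0, 2/5],
b = (-2, 2/15, -6/5).
Solving gives a_0 = 0, a_1 = 1/5, a_2 = -3, so
  g(x) = -3*x^2 + x/5.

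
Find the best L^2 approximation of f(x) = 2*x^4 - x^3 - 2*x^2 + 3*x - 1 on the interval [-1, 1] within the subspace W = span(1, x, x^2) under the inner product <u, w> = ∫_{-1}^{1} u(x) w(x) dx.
g(x) = -2*x^2/7 + 12*x/5 - 41/35

The best approximation g ∈ W is the orthogonal projection of f onto W. Writing g = a_0 + a_1 x + a_2 x^2, the coefficients solve the normal equations G · a = b where
  G_{ij} = <φ_i, φ_j> and b_i = <f, φ_i>, with φ_0 = 1, φ_1 = x, φ_2 = x^2.
G =
  [2, 0, 2/3]
  [0, 2/3, 0]
  [2/3, 0, 2/5],
b = (-38/15, 8/5, -94/105).
Solving gives a_0 = -41/35, a_1 = 12/5, a_2 = -2/7, so
  g(x) = -2*x^2/7 + 12*x/5 - 41/35.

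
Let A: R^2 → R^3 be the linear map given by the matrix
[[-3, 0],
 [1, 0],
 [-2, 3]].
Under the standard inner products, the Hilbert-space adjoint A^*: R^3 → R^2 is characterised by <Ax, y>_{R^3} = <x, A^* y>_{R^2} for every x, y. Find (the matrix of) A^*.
A^* = A^T =
[[-3, 1, -2],
 [0, 0, 3]]

For real matrices with standard dot products, the defining identity <Ax, y> = <x, A^* y> gives (Ax)^T y = x^T (A^*) y, i.e. x^T A^T y = x^T (A^*) y. Since this holds for all x, y, we must have A^* = A^T. Therefore
A^* =
[[-3, 1, -2],
 [0, 0, 3]].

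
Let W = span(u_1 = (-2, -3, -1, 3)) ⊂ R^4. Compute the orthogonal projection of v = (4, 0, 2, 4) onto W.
proj_W(v) = (-4/23, -6/23, -2/23, 6/23)

Set up U = [u_1 | ... | u_1] ∈ R^(4×1). The projector onto W = col(U) is P = U (U^T U)^(-1) U^T.
Compute U^T U =
  [23],
and U^T v = (2).
Solve U^T U · c = U^T v for the coefficients: c = (2/23). The projection is proj_W(v) = U c.
Check: (v - proj_W(v)) · u_1 = 0  (should be 0).
Result: proj_W(v) = (-4/23, -6/23, -2/23, 6/23).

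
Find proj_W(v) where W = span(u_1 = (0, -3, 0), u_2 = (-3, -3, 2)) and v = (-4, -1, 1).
proj_W(v) = (-42/13, -1, 28/13)

Set up U = [u_1 | ... | u_2] ∈ R^(3×2). The projector onto W = col(U) is P = U (U^T U)^(-1) U^T.
Compute U^T U =
  [9, 9]
  [9, 22],
and U^T v = (3, 17).
Solve U^T U · c = U^T v for the coefficients: c = (-29/39, 14/13). The projection is proj_W(v) = U c.
Check: (v - proj_W(v)) · u_1 = 0  (should be 0).
Check: (v - proj_W(v)) · u_2 = 0  (should be 0).
Result: proj_W(v) = (-42/13, -1, 28/13).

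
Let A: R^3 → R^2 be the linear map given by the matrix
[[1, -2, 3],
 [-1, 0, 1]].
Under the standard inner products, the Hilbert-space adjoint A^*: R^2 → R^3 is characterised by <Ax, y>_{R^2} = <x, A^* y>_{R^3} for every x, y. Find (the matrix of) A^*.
A^* = A^T =
[[1, -1],
 [-2, 0],
 [3, 1]]

For real matrices with standard dot products, the defining identity <Ax, y> = <x, A^* y> gives (Ax)^T y = x^T (A^*) y, i.e. x^T A^T y = x^T (A^*) y. Since this holds for all x, y, we must have A^* = A^T. Therefore
A^* =
[[1, -1],
 [-2, 0],
 [3, 1]].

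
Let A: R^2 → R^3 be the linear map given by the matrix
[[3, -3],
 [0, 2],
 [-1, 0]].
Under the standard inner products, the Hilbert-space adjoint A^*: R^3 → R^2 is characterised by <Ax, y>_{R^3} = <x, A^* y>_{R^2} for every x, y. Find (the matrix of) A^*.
A^* = A^T =
[[3, 0, -1],
 [-3, 2, 0]]

For real matrices with standard dot products, the defining identity <Ax, y> = <x, A^* y> gives (Ax)^T y = x^T (A^*) y, i.e. x^T A^T y = x^T (A^*) y. Since this holds for all x, y, we must have A^* = A^T. Therefore
A^* =
[[3, 0, -1],
 [-3, 2, 0]].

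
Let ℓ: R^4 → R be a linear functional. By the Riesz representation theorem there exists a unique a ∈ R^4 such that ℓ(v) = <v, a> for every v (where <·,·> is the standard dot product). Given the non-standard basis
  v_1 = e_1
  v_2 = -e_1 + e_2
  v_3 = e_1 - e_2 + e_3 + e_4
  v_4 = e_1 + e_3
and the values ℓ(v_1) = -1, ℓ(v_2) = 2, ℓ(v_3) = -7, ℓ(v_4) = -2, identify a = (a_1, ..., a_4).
a = (-1, 1, -1, -4)

Write a = (a_1, ..., a_4) in the standard basis. For each basis vector v_i, ℓ(v_i) = <v_i, a> is a linear equation in the a_j's. Collect the n equations into a matrix system V a = ℓ, where row i of V is v_i (expressed in the standard basis). Since V is invertible (lower-triangular with 1s on the diagonal, up to permutation), solve by back-substitution:
  V =
[[1, 0, 0, 0],
 [-1, 1, 0, 0],
 [1, -1, 1, 1],
 [1, 0, 1, 0]]
  V a = (-1, 2, -7, -2)
Solving gives a = (-1, 1, -1, -4).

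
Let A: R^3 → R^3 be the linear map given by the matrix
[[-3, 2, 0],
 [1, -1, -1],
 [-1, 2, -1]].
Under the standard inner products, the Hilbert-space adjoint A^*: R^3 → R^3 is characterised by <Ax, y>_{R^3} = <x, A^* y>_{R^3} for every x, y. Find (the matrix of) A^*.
A^* = A^T =
[[-3, 1, -1],
 [2, -1, 2],
 [0, -1, -1]]

For real matrices with standard dot products, the defining identity <Ax, y> = <x, A^* y> gives (Ax)^T y = x^T (A^*) y, i.e. x^T A^T y = x^T (A^*) y. Since this holds for all x, y, we must have A^* = A^T. Therefore
A^* =
[[-3, 1, -1],
 [2, -1, 2],
 [0, -1, -1]].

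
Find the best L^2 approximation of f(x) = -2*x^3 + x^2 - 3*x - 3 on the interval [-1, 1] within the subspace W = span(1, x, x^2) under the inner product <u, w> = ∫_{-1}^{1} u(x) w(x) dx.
g(x) = x^2 - 21*x/5 - 3

The best approximation g ∈ W is the orthogonal projection of f onto W. Writing g = a_0 + a_1 x + a_2 x^2, the coefficients solve the normal equations G · a = b where
  G_{ij} = <φ_i, φ_j> and b_i = <f, φ_i>, with φ_0 = 1, φ_1 = x, φ_2 = x^2.
G =
  [2, 0, 2/3]
  [0, 2/3, 0]
  [2/3, 0, 2/5],
b = (-16/3, -14/5, -8/5).
Solving gives a_0 = -3, a_1 = -21/5, a_2 = 1, so
  g(x) = x^2 - 21*x/5 - 3.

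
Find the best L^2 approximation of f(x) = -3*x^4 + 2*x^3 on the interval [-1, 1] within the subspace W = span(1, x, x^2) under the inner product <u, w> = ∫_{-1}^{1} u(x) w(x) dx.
g(x) = -18*x^2/7 + 6*x/5 + 9/35

The best approximation g ∈ W is the orthogonal projection of f onto W. Writing g = a_0 + a_1 x + a_2 x^2, the coefficients solve the normal equations G · a = b where
  G_{ij} = <φ_i, φ_j> and b_i = <f, φ_i>, with φ_0 = 1, φ_1 = x, φ_2 = x^2.
G =
  [2, 0, 2/3]
  [0, 2/3, 0]
  [2/3, 0, 2/5],
b = (-6/5, 4/5, -6/7).
Solving gives a_0 = 9/35, a_1 = 6/5, a_2 = -18/7, so
  g(x) = -18*x^2/7 + 6*x/5 + 9/35.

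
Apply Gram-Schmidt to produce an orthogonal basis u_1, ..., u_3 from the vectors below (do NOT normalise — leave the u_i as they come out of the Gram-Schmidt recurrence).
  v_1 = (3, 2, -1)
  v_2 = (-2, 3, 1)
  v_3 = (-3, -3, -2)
Orthogonal basis:
  u_1 = (3, 2, -1)
  u_2 = (-25/14, 22/7, 13/14)
  u_3 = (-38/39, 38/195, -38/15)

Apply the Gram-Schmidt recurrence
  u_1 = v_1
  u_i = v_i − Σ_{j<i} ((v_i · u_j) / (u_j · u_j)) · u_j.

Step by step this gives:
  u_1 = (3, 2, -1)
  u_2 = (-25/14, 22/7, 13/14)
  u_3 = (-38/39, 38/195, -38/15)

Orthogonality check:
  u_2 · u_1 = 0 (should be 0)
  u_3 · u_1 = 0 (should be 0)
  u_3 · u_2 = 0 (should be 0)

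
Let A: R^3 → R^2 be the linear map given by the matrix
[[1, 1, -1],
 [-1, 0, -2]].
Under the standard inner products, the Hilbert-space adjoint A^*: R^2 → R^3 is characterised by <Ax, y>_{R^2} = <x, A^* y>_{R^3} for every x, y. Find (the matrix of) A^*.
A^* = A^T =
[[1, -1],
 [1, 0],
 [-1, -2]]

For real matrices with standard dot products, the defining identity <Ax, y> = <x, A^* y> gives (Ax)^T y = x^T (A^*) y, i.e. x^T A^T y = x^T (A^*) y. Since this holds for all x, y, we must have A^* = A^T. Therefore
A^* =
[[1, -1],
 [1, 0],
 [-1, -2]].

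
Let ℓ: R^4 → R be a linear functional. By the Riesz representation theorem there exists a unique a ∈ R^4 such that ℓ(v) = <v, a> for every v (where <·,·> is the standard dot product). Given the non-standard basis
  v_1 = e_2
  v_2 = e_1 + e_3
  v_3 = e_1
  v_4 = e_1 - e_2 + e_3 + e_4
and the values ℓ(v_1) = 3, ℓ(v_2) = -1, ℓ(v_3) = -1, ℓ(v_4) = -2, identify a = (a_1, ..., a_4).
a = (-1, 3, 0, 2)

Write a = (a_1, ..., a_4) in the standard basis. For each basis vector v_i, ℓ(v_i) = <v_i, a> is a linear equation in the a_j's. Collect the n equations into a matrix system V a = ℓ, where row i of V is v_i (expressed in the standard basis). Since V is invertible (lower-triangular with 1s on the diagonal, up to permutation), solve by back-substitution:
  V =
[[0, 1, 0, 0],
 [1, 0, 1, 0],
 [1, 0, 0, 0],
 [1, -1, 1, 1]]
  V a = (3, -1, -1, -2)
Solving gives a = (-1, 3, 0, 2).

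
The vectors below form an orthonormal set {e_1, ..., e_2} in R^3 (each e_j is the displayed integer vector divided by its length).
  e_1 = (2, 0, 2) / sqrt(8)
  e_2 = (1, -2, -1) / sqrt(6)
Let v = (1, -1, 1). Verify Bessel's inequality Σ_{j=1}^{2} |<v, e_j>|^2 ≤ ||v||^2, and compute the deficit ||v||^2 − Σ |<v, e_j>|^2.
Σ |<v, e_j>|^2 = 8/3; ||v||^2 = 3; deficit = 1/3

Write each e_j = u_j / sqrt(<u_j, u_j>) where u_j is the displayed integer vector. Then <v, e_j> = <v, u_j> / sqrt(<u_j, u_j>), so |<v, e_j>|^2 = <v, u_j>^2 / <u_j, u_j>.
Coefficients: <v, e_1> = 4/sqrt(8), <v, e_2> = 2/sqrt(6).
Square and sum: Σ |<v, e_j>|^2 = 8/3.
Compute ||v||^2 = v·v = 3.
Deficit = 3 − 8/3 = 1/3 ≥ 0, confirming Bessel's inequality. (The deficit equals ||v − Σ <v,e_j> e_j||^2, the squared distance from v to span{e_j}.)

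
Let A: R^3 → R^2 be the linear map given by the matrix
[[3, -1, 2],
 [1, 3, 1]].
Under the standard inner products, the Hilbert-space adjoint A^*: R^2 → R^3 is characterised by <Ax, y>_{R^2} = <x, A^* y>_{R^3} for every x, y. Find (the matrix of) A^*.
A^* = A^T =
[[3, 1],
 [-1, 3],
 [2, 1]]

For real matrices with standard dot products, the defining identity <Ax, y> = <x, A^* y> gives (Ax)^T y = x^T (A^*) y, i.e. x^T A^T y = x^T (A^*) y. Since this holds for all x, y, we must have A^* = A^T. Therefore
A^* =
[[3, 1],
 [-1, 3],
 [2, 1]].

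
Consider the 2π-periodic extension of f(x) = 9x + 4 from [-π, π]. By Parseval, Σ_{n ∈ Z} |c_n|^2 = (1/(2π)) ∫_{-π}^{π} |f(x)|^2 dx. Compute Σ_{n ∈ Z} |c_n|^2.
Σ |c_n|^2 = 27π^2 + 16

Expand and integrate term by term over [-π, π]:
  ∫ (9x)^2 dx = 81·(2π^3/3); ∫ 2·9·(4)·x dx = 0 (odd integrand); ∫ 4^2 dx = 16·2π.
So (1/(2π)) ∫_{-π}^{π} (9x + 4)^2 dx = 81π^2/3 + 16 = 27π^2 + 16.
Parseval ⇒ Σ |c_n|^2 = 27π^2 + 16.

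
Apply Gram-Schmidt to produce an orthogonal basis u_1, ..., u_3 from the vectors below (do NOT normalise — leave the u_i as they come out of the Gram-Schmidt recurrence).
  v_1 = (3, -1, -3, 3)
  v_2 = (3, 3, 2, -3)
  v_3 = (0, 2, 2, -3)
Orthogonal basis:
  u_1 = (3, -1, -3, 3)
  u_2 = (111/28, 75/28, 29/28, -57/28)
  u_3 = (-69/787, 81/787, -252/787, -156/787)

Apply the Gram-Schmidt recurrence
  u_1 = v_1
  u_i = v_i − Σ_{j<i} ((v_i · u_j) / (u_j · u_j)) · u_j.

Step by step this gives:
  u_1 = (3, -1, -3, 3)
  u_2 = (111/28, 75/28, 29/28, -57/28)
  u_3 = (-69/787, 81/787, -252/787, -156/787)

Orthogonality check:
  u_2 · u_1 = 0 (should be 0)
  u_3 · u_1 = 0 (should be 0)
  u_3 · u_2 = 0 (should be 0)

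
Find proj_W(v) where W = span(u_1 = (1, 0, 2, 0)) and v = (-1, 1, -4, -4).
proj_W(v) = (-9/5, 0, -18/5, 0)

Set up U = [u_1 | ... | u_1] ∈ R^(4×1). The projector onto W = col(U) is P = U (U^T U)^(-1) U^T.
Compute U^T U =
  [5],
and U^T v = (-9).
Solve U^T U · c = U^T v for the coefficients: c = (-9/5). The projection is proj_W(v) = U c.
Check: (v - proj_W(v)) · u_1 = 0  (should be 0).
Result: proj_W(v) = (-9/5, 0, -18/5, 0).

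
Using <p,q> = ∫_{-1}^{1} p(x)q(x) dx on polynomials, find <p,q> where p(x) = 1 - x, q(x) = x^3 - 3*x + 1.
<p,q> = 18/5

Expand the product: p(x)·q(x) = -x^4 + x^3 + 3*x^2 - 4*x + 1.
∫_{-1}^{1} of each monomial x^k gives [2/(k+1) if k even, 0 if k odd]. Integrating term-by-term (or equivalently evaluating the antiderivative F(x) = -x^5/5 + x^4/4 + x^3 - 2*x^2 + x at the endpoints):
  F(1) − F(−1) = 1/20 − (-71/20) = 18/5.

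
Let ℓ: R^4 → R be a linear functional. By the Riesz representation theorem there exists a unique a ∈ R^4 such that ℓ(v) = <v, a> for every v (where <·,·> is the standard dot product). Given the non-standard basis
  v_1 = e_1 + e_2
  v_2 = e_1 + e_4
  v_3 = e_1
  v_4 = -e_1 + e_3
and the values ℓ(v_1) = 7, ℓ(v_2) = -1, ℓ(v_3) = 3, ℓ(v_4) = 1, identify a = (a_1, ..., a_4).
a = (3, 4, 4, -4)

Write a = (a_1, ..., a_4) in the standard basis. For each basis vector v_i, ℓ(v_i) = <v_i, a> is a linear equation in the a_j's. Collect the n equations into a matrix system V a = ℓ, where row i of V is v_i (expressed in the standard basis). Since V is invertible (lower-triangular with 1s on the diagonal, up to permutation), solve by back-substitution:
  V =
[[1, 1, 0, 0],
 [1, 0, 0, 1],
 [1, 0, 0, 0],
 [-1, 0, 1, 0]]
  V a = (7, -1, 3, 1)
Solving gives a = (3, 4, 4, -4).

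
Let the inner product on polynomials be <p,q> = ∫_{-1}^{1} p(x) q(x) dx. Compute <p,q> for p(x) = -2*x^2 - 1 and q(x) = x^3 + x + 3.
<p,q> = -10

Expand the product: p(x)·q(x) = -2*x^5 - 3*x^3 - 6*x^2 - x - 3.
∫_{-1}^{1} of each monomial x^k gives [2/(k+1) if k even, 0 if k odd]. Integrating term-by-term (or equivalently evaluating the antiderivative F(x) = -x^6/3 - 3*x^4/4 - 2*x^3 - x^2/2 - 3*x at the endpoints):
  F(1) − F(−1) = -79/12 − (41/12) = -10.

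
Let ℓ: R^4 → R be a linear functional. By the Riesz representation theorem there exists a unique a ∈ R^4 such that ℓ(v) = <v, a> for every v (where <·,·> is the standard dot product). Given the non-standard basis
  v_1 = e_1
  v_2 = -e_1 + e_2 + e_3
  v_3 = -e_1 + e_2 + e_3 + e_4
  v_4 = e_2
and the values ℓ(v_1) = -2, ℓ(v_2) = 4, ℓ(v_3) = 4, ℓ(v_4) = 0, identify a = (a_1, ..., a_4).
a = (-2, 0, 2, 0)

Write a = (a_1, ..., a_4) in the standard basis. For each basis vector v_i, ℓ(v_i) = <v_i, a> is a linear equation in the a_j's. Collect the n equations into a matrix system V a = ℓ, where row i of V is v_i (expressed in the standard basis). Since V is invertible (lower-triangular with 1s on the diagonal, up to permutation), solve by back-substitution:
  V =
[[1, 0, 0, 0],
 [-1, 1, 1, 0],
 [-1, 1, 1, 1],
 [0, 1, 0, 0]]
  V a = (-2, 4, 4, 0)
Solving gives a = (-2, 0, 2, 0).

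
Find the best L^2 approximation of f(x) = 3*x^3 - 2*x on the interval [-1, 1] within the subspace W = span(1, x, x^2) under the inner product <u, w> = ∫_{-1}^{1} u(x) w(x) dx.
g(x) = -x/5

The best approximation g ∈ W is the orthogonal projection of f onto W. Writing g = a_0 + a_1 x + a_2 x^2, the coefficients solve the normal equations G · a = b where
  G_{ij} = <φ_i, φ_j> and b_i = <f, φ_i>, with φ_0 = 1, φ_1 = x, φ_2 = x^2.
G =
  [2, 0, 2/3]
  [0, 2/3, 0]
  [2/3, 0, 2/5],
b = (0, -2/15, 0).
Solving gives a_0 = 0, a_1 = -1/5, a_2 = 0, so
  g(x) = -x/5.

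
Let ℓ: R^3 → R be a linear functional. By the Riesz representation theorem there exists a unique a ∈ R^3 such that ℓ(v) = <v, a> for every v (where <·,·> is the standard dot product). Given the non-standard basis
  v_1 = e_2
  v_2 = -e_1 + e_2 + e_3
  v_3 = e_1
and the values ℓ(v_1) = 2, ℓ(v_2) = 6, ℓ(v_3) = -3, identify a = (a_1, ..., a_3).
a = (-3, 2, 1)

Write a = (a_1, ..., a_3) in the standard basis. For each basis vector v_i, ℓ(v_i) = <v_i, a> is a linear equation in the a_j's. Collect the n equations into a matrix system V a = ℓ, where row i of V is v_i (expressed in the standard basis). Since V is invertible (lower-triangular with 1s on the diagonal, up to permutation), solve by back-substitution:
  V =
[[0, 1, 0],
 [-1, 1, 1],
 [1, 0, 0]]
  V a = (2, 6, -3)
Solving gives a = (-3, 2, 1).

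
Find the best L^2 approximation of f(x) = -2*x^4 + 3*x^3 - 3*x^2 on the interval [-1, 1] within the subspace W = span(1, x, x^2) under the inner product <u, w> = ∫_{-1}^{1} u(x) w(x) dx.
g(x) = -33*x^2/7 + 9*x/5 + 6/35

The best approximation g ∈ W is the orthogonal projection of f onto W. Writing g = a_0 + a_1 x + a_2 x^2, the coefficients solve the normal equations G · a = b where
  G_{ij} = <φ_i, φ_j> and b_i = <f, φ_i>, with φ_0 = 1, φ_1 = x, φ_2 = x^2.
G =
  [2, 0, 2/3]
  [0, 2/3, 0]
  [2/3, 0, 2/5],
b = (-14/5, 6/5, -62/35).
Solving gives a_0 = 6/35, a_1 = 9/5, a_2 = -33/7, so
  g(x) = -33*x^2/7 + 9*x/5 + 6/35.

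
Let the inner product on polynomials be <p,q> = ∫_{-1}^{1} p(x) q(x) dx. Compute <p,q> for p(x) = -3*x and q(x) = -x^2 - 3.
<p,q> = 0

Expand the product: p(x)·q(x) = 3*x^3 + 9*x.
∫_{-1}^{1} of each monomial x^k gives [2/(k+1) if k even, 0 if k odd]. Integrating term-by-term (or equivalently evaluating the antiderivative F(x) = 3*x^4/4 + 9*x^2/2 at the endpoints):
  F(1) − F(−1) = 21/4 − (21/4) = 0.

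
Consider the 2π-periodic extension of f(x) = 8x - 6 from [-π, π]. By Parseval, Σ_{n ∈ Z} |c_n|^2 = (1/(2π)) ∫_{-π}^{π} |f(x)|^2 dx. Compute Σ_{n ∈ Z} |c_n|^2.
Σ |c_n|^2 = 64π^2/3 + 36

Expand and integrate term by term over [-π, π]:
  ∫ (8x)^2 dx = 64·(2π^3/3); ∫ 2·8·(-6)·x dx = 0 (odd integrand); ∫ (-6)^2 dx = 36·2π.
So (1/(2π)) ∫_{-π}^{π} (8x - 6)^2 dx = 64π^2/3 + 36 = 64π^2/3 + 36.
Parseval ⇒ Σ |c_n|^2 = 64π^2/3 + 36.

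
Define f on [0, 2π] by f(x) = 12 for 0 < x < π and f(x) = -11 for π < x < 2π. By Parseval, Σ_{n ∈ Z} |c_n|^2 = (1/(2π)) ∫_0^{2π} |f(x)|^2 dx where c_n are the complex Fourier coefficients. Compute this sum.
Σ |c_n|^2 = 265/2

Parseval equates the L^2 energy of f (normalised by 1/(2π)) with the ℓ^2 sum of its Fourier coefficients: (1/(2π)) ∫_0^{2π} |f|^2 = Σ |c_n|^2.
Compute the left side: (1/(2π)) [∫_0^π 12^2 dx + ∫_π^{2π} (-11)^2 dx] = (1/(2π)) · (144π + 121π) = (144 + 121)/2 = 265/2.
So Σ_{n ∈ Z} |c_n|^2 = 265/2.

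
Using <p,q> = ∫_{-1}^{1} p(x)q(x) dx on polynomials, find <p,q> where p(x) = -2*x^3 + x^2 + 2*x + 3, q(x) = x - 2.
<p,q> = -64/5

Expand the product: p(x)·q(x) = -2*x^4 + 5*x^3 - x - 6.
∫_{-1}^{1} of each monomial x^k gives [2/(k+1) if k even, 0 if k odd]. Integrating term-by-term (or equivalently evaluating the antiderivative F(x) = -2*x^5/5 + 5*x^4/4 - x^2/2 - 6*x at the endpoints):
  F(1) − F(−1) = -113/20 − (143/20) = -64/5.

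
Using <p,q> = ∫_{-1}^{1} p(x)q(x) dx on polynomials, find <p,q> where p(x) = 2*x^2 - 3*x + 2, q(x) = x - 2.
<p,q> = -38/3

Expand the product: p(x)·q(x) = 2*x^3 - 7*x^2 + 8*x - 4.
∫_{-1}^{1} of each monomial x^k gives [2/(k+1) if k even, 0 if k odd]. Integrating term-by-term (or equivalently evaluating the antiderivative F(x) = x^4/2 - 7*x^3/3 + 4*x^2 - 4*x at the endpoints):
  F(1) − F(−1) = -11/6 − (65/6) = -38/3.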